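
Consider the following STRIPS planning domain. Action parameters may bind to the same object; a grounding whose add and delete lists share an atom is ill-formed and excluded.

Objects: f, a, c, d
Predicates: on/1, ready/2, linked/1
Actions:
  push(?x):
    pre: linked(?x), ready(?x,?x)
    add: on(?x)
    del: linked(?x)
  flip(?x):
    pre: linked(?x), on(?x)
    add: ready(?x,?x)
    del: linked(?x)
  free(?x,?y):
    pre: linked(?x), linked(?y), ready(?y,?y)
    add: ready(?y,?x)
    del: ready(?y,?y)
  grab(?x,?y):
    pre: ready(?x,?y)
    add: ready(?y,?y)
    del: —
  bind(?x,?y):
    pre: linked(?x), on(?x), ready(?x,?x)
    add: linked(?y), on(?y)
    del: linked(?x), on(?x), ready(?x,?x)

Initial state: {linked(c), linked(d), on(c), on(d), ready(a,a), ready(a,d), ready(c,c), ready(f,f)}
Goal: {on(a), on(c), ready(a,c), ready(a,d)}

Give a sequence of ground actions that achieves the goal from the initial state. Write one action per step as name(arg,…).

grab(a,d); bind(d,a); free(c,a)

1. grab(a,d)  →  {linked(c), linked(d), on(c), on(d), ready(a,a), ready(a,d), ready(c,c), ready(d,d), ready(f,f)}
2. bind(d,a)  →  {linked(a), linked(c), on(a), on(c), ready(a,a), ready(a,d), ready(c,c), ready(f,f)}
3. free(c,a)  →  {linked(a), linked(c), on(a), on(c), ready(a,c), ready(a,d), ready(c,c), ready(f,f)}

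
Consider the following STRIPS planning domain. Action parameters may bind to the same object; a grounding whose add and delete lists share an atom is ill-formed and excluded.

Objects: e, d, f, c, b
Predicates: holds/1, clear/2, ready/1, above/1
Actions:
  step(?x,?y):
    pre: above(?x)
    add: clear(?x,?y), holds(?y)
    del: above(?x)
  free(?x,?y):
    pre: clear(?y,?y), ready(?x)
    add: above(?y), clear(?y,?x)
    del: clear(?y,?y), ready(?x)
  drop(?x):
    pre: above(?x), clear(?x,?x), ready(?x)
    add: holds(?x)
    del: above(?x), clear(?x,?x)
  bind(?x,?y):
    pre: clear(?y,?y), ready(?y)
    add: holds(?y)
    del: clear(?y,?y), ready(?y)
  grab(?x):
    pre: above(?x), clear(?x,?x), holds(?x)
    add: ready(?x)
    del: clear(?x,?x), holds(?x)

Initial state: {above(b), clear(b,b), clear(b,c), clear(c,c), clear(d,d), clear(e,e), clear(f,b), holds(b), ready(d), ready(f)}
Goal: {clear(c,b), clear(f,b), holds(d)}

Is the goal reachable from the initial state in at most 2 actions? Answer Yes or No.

No

1. step(b,d)  →  {clear(b,b), clear(b,c), clear(b,d), clear(c,c), clear(d,d), clear(e,e), clear(f,b), holds(b), holds(d), ready(d), ready(f)}
2. free(d,c)  →  {above(c), clear(b,b), clear(b,c), clear(b,d), clear(c,d), clear(d,d), clear(e,e), clear(f,b), holds(b), holds(d), ready(f)}
3. step(c,b)  →  {clear(b,b), clear(b,c), clear(b,d), clear(c,b), clear(c,d), clear(d,d), clear(e,e), clear(f,b), holds(b), holds(d), ready(f)}
optimal plan length = 3; 3 > 2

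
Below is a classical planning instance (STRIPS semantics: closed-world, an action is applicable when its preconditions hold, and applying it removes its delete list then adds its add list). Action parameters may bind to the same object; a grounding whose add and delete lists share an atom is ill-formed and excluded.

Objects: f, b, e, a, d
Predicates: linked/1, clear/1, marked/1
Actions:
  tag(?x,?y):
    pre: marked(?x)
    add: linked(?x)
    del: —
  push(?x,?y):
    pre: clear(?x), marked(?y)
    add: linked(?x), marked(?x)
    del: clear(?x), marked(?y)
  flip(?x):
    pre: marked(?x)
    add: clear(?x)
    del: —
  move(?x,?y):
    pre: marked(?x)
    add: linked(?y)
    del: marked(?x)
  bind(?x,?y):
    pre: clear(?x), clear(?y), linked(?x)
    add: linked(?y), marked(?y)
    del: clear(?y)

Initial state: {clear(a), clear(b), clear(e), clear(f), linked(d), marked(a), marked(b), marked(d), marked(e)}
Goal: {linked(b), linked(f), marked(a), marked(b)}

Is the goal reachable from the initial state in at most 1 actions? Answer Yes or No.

No

1. tag(b,f)  →  {clear(a), clear(b), clear(e), clear(f), linked(b), linked(d), marked(a), marked(b), marked(d), marked(e)}
2. push(f,e)  →  {clear(a), clear(b), clear(e), linked(b), linked(d), linked(f), marked(a), marked(b), marked(d), marked(f)}
optimal plan length = 2; 2 > 1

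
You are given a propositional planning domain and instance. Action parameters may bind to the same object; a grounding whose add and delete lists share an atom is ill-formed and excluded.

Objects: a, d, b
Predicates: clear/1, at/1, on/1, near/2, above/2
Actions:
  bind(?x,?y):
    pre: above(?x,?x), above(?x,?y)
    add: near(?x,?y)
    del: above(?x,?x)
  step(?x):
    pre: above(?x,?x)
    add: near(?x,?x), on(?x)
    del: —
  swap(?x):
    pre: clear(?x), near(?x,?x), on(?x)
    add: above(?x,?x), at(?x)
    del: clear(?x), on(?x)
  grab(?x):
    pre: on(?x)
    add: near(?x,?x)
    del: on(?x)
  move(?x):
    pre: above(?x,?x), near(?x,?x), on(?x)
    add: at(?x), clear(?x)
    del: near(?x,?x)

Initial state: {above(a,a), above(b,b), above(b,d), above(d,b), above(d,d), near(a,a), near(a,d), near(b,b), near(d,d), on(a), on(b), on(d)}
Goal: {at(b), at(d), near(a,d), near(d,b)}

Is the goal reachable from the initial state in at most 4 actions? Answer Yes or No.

Yes

1. move(d)  →  {above(a,a), above(b,b), above(b,d), above(d,b), above(d,d), at(d), clear(d), near(a,a), near(a,d), near(b,b), on(a), on(b), on(d)}
2. bind(d,b)  →  {above(a,a), above(b,b), above(b,d), above(d,b), at(d), clear(d), near(a,a), near(a,d), near(b,b), near(d,b), on(a), on(b), on(d)}
3. move(b)  →  {above(a,a), above(b,b), above(b,d), above(d,b), at(b), at(d), clear(b), clear(d), near(a,a), near(a,d), near(d,b), on(a), on(b), on(d)}
optimal plan length = 3; 3 ≤ 4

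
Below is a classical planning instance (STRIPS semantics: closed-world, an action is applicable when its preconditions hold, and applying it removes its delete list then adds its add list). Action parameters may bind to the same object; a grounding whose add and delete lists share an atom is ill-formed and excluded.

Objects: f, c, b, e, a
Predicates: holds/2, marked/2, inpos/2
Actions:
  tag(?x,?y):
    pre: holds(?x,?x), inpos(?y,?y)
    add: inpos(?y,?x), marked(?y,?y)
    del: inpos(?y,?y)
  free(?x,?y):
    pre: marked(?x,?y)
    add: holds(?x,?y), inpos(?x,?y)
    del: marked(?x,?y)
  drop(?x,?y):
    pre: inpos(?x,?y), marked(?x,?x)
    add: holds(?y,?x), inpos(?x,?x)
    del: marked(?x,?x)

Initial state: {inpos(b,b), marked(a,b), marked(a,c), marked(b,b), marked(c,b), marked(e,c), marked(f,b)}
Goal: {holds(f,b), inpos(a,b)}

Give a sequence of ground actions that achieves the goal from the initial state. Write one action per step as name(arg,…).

1. free(f,b)  →  {holds(f,b), inpos(b,b), inpos(f,b), marked(a,b), marked(a,c), marked(b,b), marked(c,b), marked(e,c)}
2. free(a,b)  →  {holds(a,b), holds(f,b), inpos(a,b), inpos(b,b), inpos(f,b), marked(a,c), marked(b,b), marked(c,b), marked(e,c)}

free(f,b); free(a,b)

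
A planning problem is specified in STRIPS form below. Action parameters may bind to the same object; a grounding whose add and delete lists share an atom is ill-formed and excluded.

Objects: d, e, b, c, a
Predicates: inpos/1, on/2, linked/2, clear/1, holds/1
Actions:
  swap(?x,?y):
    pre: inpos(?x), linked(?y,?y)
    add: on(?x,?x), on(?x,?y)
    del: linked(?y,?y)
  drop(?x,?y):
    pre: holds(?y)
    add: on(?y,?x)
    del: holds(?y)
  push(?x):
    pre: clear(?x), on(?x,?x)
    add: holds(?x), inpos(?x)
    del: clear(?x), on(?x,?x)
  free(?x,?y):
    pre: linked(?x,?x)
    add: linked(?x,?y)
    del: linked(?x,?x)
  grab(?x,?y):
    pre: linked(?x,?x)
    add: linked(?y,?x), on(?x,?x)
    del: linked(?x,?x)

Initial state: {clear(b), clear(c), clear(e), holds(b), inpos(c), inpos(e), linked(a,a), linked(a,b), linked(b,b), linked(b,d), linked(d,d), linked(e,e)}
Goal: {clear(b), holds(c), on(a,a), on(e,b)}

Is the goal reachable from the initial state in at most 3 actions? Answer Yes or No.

No

1. swap(e,b)  →  {clear(b), clear(c), clear(e), holds(b), inpos(c), inpos(e), linked(a,a), linked(a,b), linked(b,d), linked(d,d), linked(e,e), on(e,b), on(e,e)}
2. swap(c,d)  →  {clear(b), clear(c), clear(e), holds(b), inpos(c), inpos(e), linked(a,a), linked(a,b), linked(b,d), linked(e,e), on(c,c), on(c,d), on(e,b), on(e,e)}
3. push(c)  →  {clear(b), clear(e), holds(b), holds(c), inpos(c), inpos(e), linked(a,a), linked(a,b), linked(b,d), linked(e,e), on(c,d), on(e,b), on(e,e)}
4. grab(a,d)  →  {clear(b), clear(e), holds(b), holds(c), inpos(c), inpos(e), linked(a,b), linked(b,d), linked(d,a), linked(e,e), on(a,a), on(c,d), on(e,b), on(e,e)}
optimal plan length = 4; 4 > 3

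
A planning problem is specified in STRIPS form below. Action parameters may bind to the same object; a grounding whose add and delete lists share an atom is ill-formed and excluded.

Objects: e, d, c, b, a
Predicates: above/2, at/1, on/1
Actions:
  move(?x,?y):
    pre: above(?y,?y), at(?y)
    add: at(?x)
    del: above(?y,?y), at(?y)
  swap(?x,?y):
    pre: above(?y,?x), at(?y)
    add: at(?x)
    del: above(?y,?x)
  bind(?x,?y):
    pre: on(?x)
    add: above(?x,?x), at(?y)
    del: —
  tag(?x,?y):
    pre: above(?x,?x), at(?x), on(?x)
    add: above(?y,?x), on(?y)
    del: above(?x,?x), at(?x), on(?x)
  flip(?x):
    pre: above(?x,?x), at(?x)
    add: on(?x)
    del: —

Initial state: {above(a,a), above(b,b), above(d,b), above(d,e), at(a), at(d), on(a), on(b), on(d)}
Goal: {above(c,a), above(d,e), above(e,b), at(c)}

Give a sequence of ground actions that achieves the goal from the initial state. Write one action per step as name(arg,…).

1. swap(b,d)  →  {above(a,a), above(b,b), above(d,e), at(a), at(b), at(d), on(a), on(b), on(d)}
2. bind(d,c)  →  {above(a,a), above(b,b), above(d,d), above(d,e), at(a), at(b), at(c), at(d), on(a), on(b), on(d)}
3. tag(b,e)  →  {above(a,a), above(d,d), above(d,e), above(e,b), at(a), at(c), at(d), on(a), on(d), on(e)}
4. tag(a,c)  →  {above(c,a), above(d,d), above(d,e), above(e,b), at(c), at(d), on(c), on(d), on(e)}

swap(b,d); bind(d,c); tag(b,e); tag(a,c)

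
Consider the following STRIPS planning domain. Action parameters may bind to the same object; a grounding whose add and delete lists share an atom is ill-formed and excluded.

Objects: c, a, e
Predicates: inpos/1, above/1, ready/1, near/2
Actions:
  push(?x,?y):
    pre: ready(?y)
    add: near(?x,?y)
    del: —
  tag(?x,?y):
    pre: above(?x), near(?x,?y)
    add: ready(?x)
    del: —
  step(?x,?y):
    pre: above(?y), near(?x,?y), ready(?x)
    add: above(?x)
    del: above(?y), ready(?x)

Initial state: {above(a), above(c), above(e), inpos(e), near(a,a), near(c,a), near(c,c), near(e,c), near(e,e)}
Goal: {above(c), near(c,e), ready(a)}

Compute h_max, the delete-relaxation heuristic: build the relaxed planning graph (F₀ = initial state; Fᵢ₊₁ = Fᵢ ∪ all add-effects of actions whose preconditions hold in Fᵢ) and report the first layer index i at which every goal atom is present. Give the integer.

F0 = init (9 atoms)
F1 = F0 ∪ {ready(a), ready(c), ready(e)}  (12 atoms)
F2 = F1 ∪ {near(a,c), near(a,e), near(c,e), near(e,a)}  (16 atoms)
goal ⊆ F2  ⇒  h_max = 2

2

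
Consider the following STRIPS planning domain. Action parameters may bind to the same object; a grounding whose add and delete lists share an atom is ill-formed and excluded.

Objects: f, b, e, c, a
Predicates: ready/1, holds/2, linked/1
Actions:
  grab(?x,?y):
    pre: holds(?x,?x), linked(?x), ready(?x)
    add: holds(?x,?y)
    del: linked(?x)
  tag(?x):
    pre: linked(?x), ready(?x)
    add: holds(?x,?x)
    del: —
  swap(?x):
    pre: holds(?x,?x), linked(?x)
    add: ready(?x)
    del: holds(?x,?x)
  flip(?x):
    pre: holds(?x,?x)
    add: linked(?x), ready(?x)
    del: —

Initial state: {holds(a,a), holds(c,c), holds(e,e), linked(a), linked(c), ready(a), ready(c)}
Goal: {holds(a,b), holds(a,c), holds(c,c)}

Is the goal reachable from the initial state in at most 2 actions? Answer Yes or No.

1. grab(a,b)  →  {holds(a,a), holds(a,b), holds(c,c), holds(e,e), linked(c), ready(a), ready(c)}
2. flip(a)  →  {holds(a,a), holds(a,b), holds(c,c), holds(e,e), linked(a), linked(c), ready(a), ready(c)}
3. grab(a,c)  →  {holds(a,a), holds(a,b), holds(a,c), holds(c,c), holds(e,e), linked(c), ready(a), ready(c)}
optimal plan length = 3; 3 > 2

No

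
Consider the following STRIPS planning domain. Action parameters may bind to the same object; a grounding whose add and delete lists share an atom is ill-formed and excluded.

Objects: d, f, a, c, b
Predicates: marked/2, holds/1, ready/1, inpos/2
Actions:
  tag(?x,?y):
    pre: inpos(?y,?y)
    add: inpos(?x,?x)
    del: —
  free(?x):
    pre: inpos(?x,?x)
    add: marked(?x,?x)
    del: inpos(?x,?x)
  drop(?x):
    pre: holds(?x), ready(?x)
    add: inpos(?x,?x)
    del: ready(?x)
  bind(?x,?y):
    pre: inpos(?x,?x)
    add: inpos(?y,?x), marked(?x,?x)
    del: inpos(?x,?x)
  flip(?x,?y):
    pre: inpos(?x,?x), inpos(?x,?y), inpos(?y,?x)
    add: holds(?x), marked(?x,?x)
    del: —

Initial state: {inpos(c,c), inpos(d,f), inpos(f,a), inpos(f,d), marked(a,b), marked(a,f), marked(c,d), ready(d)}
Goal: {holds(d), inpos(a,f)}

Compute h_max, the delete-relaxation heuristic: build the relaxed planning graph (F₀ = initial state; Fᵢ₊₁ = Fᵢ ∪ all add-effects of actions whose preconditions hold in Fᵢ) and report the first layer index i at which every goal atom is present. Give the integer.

F0 = init (8 atoms)
F1 = F0 ∪ {holds(c), inpos(a,a), inpos(a,c), inpos(b,b), inpos(b,c), inpos(d,c), inpos(d,d), inpos(f,c), inpos(f,f), marked(c,c)}  (18 atoms)
F2 = F1 ∪ {holds(a), holds(b), holds(d), holds(f), inpos(a,b), inpos(a,d), inpos(a,f), inpos(b,a), inpos(b,d), inpos(b,f), inpos(c,a), inpos(c,b), inpos(c,d), inpos(c,f), inpos(d,a), inpos(d,b), inpos(f,b), marked(a,a), marked(b,b), marked(d,d), marked(f,f)}  (39 atoms)
goal ⊆ F2  ⇒  h_max = 2

2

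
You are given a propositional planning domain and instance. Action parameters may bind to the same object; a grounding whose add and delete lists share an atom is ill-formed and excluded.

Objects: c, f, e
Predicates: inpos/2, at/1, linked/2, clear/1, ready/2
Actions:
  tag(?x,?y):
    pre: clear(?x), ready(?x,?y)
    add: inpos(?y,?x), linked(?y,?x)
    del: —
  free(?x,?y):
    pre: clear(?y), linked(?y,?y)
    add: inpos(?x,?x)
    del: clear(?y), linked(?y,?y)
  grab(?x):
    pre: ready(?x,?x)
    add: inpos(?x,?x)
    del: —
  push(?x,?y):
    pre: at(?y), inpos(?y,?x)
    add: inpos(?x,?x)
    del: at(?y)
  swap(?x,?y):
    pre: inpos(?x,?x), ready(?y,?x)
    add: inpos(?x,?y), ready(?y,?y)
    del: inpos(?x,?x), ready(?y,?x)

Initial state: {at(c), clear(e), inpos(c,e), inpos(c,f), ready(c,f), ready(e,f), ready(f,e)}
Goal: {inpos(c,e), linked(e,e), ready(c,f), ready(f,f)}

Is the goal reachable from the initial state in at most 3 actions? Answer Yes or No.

1. push(f,c)  →  {clear(e), inpos(c,e), inpos(c,f), inpos(f,f), ready(c,f), ready(e,f), ready(f,e)}
2. swap(f,e)  →  {clear(e), inpos(c,e), inpos(c,f), inpos(f,e), ready(c,f), ready(e,e), ready(f,e)}
3. tag(e,e)  →  {clear(e), inpos(c,e), inpos(c,f), inpos(e,e), inpos(f,e), linked(e,e), ready(c,f), ready(e,e), ready(f,e)}
4. swap(e,f)  →  {clear(e), inpos(c,e), inpos(c,f), inpos(e,f), inpos(f,e), linked(e,e), ready(c,f), ready(e,e), ready(f,f)}
optimal plan length = 4; 4 > 3

No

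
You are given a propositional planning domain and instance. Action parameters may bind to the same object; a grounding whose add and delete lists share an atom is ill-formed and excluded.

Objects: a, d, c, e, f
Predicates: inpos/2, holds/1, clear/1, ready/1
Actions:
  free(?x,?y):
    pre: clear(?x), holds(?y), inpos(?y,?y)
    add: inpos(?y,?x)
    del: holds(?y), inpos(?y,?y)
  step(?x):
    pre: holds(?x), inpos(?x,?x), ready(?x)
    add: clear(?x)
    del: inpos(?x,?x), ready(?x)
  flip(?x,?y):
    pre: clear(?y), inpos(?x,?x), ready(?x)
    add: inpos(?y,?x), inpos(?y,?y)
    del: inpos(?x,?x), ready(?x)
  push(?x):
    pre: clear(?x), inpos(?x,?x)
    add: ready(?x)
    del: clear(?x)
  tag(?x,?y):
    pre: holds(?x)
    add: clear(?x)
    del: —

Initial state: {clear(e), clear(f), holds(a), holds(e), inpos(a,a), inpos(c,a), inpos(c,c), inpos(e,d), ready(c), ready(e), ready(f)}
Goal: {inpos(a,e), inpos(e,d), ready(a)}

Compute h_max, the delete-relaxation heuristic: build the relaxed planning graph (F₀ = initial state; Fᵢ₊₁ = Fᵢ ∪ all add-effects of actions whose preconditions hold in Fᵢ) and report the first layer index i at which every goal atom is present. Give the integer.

F0 = init (11 atoms)
F1 = F0 ∪ {clear(a), inpos(a,e), inpos(a,f), inpos(e,c), inpos(e,e), inpos(f,c), inpos(f,f)}  (18 atoms)
F2 = F1 ∪ {inpos(a,c), inpos(e,a), inpos(e,f), inpos(f,e), ready(a)}  (23 atoms)
goal ⊆ F2  ⇒  h_max = 2

2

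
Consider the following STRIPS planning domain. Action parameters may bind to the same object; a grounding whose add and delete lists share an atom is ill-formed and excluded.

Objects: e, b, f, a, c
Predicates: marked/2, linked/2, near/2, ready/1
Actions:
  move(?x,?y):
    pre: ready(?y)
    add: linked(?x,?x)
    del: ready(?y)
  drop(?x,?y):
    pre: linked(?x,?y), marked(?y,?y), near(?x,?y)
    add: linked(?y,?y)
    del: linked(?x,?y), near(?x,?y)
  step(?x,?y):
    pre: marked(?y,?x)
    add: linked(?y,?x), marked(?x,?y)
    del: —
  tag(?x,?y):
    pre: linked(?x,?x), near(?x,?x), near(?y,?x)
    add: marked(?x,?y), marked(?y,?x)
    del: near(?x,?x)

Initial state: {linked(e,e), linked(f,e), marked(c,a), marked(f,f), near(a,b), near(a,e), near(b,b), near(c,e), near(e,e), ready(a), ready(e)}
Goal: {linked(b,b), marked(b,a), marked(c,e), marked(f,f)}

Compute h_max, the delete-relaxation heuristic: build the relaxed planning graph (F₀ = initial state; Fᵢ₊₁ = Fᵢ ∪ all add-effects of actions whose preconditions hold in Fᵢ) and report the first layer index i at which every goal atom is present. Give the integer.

F0 = init (11 atoms)
F1 = F0 ∪ {linked(a,a), linked(b,b), linked(c,a), linked(c,c), linked(f,f), marked(a,c), marked(a,e), marked(c,e), marked(e,a), marked(e,c), marked(e,e)}  (22 atoms)
F2 = F1 ∪ {linked(a,c), linked(a,e), linked(c,e), linked(e,a), linked(e,c), marked(a,b), marked(b,a), marked(b,b)}  (30 atoms)
goal ⊆ F2  ⇒  h_max = 2

2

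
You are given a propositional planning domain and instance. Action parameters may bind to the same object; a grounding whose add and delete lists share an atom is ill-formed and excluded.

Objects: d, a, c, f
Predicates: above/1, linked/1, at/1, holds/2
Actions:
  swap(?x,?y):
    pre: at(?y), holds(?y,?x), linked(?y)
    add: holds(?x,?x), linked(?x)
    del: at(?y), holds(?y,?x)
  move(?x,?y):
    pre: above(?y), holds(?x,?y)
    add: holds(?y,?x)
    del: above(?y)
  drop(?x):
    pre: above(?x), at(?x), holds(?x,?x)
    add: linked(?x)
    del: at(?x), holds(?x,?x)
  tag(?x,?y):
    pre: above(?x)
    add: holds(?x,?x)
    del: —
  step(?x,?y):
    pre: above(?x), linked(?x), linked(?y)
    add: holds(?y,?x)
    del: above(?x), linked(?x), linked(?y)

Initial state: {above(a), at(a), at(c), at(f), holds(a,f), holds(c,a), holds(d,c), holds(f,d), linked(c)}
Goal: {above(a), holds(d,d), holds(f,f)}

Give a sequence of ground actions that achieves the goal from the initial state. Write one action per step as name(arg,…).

1. swap(a,c)  →  {above(a), at(a), at(f), holds(a,a), holds(a,f), holds(d,c), holds(f,d), linked(a), linked(c)}
2. swap(f,a)  →  {above(a), at(f), holds(a,a), holds(d,c), holds(f,d), holds(f,f), linked(a), linked(c), linked(f)}
3. swap(d,f)  →  {above(a), holds(a,a), holds(d,c), holds(d,d), holds(f,f), linked(a), linked(c), linked(d), linked(f)}

swap(a,c); swap(f,a); swap(d,f)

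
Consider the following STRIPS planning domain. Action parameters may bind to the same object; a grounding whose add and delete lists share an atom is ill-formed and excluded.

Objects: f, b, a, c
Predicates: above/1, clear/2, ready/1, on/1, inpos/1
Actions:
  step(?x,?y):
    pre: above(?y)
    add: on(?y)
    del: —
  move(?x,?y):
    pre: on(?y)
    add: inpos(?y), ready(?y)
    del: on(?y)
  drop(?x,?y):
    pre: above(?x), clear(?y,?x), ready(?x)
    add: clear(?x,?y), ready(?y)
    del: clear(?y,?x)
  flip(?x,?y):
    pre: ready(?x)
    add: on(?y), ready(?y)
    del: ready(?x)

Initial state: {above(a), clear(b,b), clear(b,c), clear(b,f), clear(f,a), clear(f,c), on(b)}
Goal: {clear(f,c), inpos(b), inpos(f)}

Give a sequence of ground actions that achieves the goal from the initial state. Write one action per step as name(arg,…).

1. move(f,b)  →  {above(a), clear(b,b), clear(b,c), clear(b,f), clear(f,a), clear(f,c), inpos(b), ready(b)}
2. flip(b,f)  →  {above(a), clear(b,b), clear(b,c), clear(b,f), clear(f,a), clear(f,c), inpos(b), on(f), ready(f)}
3. move(f,f)  →  {above(a), clear(b,b), clear(b,c), clear(b,f), clear(f,a), clear(f,c), inpos(b), inpos(f), ready(f)}

move(f,b); flip(b,f); move(f,f)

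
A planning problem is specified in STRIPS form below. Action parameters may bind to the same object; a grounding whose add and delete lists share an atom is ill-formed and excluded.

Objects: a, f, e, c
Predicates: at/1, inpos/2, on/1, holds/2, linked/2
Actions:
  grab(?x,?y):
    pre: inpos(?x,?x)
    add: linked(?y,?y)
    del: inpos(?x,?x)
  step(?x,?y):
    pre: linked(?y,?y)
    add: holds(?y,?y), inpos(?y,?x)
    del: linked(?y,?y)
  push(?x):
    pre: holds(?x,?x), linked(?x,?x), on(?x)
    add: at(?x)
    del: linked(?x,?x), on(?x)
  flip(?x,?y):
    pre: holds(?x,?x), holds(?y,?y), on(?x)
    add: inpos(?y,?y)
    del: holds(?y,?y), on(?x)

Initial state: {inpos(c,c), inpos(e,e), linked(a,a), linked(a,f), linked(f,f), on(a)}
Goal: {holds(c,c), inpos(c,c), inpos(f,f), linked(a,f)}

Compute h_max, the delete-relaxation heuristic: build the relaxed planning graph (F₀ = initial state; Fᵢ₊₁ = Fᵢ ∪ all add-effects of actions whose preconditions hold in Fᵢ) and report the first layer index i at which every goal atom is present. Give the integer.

F0 = init (6 atoms)
F1 = F0 ∪ {holds(a,a), holds(f,f), inpos(a,a), inpos(a,c), inpos(a,e), inpos(a,f), inpos(f,a), inpos(f,c), inpos(f,e), inpos(f,f), linked(c,c), linked(e,e)}  (18 atoms)
F2 = F1 ∪ {at(a), holds(c,c), holds(e,e), inpos(c,a), inpos(c,e), inpos(c,f), inpos(e,a), inpos(e,c), inpos(e,f)}  (27 atoms)
goal ⊆ F2  ⇒  h_max = 2

2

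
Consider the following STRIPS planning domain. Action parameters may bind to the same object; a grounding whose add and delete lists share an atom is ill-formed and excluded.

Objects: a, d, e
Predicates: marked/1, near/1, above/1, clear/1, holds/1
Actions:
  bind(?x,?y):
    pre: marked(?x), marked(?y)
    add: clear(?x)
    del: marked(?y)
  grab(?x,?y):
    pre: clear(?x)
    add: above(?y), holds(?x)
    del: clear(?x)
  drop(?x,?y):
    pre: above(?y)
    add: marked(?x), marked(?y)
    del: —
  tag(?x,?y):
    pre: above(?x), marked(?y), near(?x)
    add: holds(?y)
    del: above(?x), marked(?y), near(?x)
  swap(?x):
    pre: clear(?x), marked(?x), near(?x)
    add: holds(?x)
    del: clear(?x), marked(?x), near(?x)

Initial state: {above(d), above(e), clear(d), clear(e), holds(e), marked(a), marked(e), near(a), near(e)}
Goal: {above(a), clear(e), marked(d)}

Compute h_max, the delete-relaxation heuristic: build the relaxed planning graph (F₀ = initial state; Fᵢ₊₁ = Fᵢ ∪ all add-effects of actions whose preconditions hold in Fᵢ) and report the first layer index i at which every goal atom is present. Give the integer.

1

F0 = init (9 atoms)
F1 = F0 ∪ {above(a), clear(a), holds(a), holds(d), marked(d)}  (14 atoms)
goal ⊆ F1  ⇒  h_max = 1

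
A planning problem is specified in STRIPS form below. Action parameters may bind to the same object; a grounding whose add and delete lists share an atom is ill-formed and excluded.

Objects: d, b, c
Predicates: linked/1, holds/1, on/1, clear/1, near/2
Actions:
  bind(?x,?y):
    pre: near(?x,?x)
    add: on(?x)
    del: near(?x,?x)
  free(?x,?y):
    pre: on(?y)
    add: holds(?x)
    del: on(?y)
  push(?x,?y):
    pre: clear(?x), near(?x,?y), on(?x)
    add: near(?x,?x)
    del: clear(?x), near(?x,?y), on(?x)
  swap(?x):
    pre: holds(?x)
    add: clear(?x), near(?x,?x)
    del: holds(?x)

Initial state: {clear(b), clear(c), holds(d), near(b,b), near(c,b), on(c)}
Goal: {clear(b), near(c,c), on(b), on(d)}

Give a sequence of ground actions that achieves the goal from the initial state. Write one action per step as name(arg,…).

1. bind(b,d)  →  {clear(b), clear(c), holds(d), near(c,b), on(b), on(c)}
2. push(c,b)  →  {clear(b), holds(d), near(c,c), on(b)}
3. swap(d)  →  {clear(b), clear(d), near(c,c), near(d,d), on(b)}
4. bind(d,d)  →  {clear(b), clear(d), near(c,c), on(b), on(d)}

bind(b,d); push(c,b); swap(d); bind(d,d)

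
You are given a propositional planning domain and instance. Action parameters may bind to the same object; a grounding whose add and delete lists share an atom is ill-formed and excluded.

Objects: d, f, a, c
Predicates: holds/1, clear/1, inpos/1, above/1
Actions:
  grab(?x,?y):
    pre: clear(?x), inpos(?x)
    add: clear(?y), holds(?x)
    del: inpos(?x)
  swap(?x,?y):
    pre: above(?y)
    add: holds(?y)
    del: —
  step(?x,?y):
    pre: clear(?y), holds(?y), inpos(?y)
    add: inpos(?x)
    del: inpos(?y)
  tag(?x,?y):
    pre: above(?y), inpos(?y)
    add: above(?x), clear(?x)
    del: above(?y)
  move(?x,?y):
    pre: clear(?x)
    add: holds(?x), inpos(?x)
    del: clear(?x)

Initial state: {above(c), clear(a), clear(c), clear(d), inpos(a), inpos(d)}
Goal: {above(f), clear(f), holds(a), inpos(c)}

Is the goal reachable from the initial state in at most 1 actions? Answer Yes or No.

No

1. grab(a,d)  →  {above(c), clear(a), clear(c), clear(d), holds(a), inpos(d)}
2. move(c,d)  →  {above(c), clear(a), clear(d), holds(a), holds(c), inpos(c), inpos(d)}
3. tag(f,c)  →  {above(f), clear(a), clear(d), clear(f), holds(a), holds(c), inpos(c), inpos(d)}
optimal plan length = 3; 3 > 1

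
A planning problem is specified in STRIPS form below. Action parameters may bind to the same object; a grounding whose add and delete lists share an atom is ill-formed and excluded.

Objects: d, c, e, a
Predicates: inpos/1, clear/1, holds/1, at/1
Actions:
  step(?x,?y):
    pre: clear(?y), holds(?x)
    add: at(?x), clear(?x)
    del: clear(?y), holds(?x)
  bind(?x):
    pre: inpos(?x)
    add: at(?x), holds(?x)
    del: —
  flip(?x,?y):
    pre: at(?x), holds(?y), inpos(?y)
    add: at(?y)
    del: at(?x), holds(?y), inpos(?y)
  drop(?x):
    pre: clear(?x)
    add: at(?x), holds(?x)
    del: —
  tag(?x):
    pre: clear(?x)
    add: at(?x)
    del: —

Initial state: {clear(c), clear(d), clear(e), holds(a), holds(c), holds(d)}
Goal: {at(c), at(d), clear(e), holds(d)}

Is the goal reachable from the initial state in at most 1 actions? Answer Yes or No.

No

1. drop(d)  →  {at(d), clear(c), clear(d), clear(e), holds(a), holds(c), holds(d)}
2. step(c,d)  →  {at(c), at(d), clear(c), clear(e), holds(a), holds(d)}
optimal plan length = 2; 2 > 1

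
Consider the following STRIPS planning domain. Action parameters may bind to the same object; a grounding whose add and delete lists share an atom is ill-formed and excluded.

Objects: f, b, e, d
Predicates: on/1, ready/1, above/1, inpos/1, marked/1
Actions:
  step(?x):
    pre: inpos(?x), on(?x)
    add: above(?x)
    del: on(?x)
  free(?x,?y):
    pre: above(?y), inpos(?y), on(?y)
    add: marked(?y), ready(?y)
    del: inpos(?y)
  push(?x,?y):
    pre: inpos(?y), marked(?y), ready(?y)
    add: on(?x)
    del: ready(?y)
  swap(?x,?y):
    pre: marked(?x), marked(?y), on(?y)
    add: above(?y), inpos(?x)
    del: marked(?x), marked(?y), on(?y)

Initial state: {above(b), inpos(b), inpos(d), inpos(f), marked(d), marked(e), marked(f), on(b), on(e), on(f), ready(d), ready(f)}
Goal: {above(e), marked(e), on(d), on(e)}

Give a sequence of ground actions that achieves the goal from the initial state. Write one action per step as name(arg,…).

push(d,f); swap(e,e); push(e,d); free(f,e)

1. push(d,f)  →  {above(b), inpos(b), inpos(d), inpos(f), marked(d), marked(e), marked(f), on(b), on(d), on(e), on(f), ready(d)}
2. swap(e,e)  →  {above(b), above(e), inpos(b), inpos(d), inpos(e), inpos(f), marked(d), marked(f), on(b), on(d), on(f), ready(d)}
3. push(e,d)  →  {above(b), above(e), inpos(b), inpos(d), inpos(e), inpos(f), marked(d), marked(f), on(b), on(d), on(e), on(f)}
4. free(f,e)  →  {above(b), above(e), inpos(b), inpos(d), inpos(f), marked(d), marked(e), marked(f), on(b), on(d), on(e), on(f), ready(e)}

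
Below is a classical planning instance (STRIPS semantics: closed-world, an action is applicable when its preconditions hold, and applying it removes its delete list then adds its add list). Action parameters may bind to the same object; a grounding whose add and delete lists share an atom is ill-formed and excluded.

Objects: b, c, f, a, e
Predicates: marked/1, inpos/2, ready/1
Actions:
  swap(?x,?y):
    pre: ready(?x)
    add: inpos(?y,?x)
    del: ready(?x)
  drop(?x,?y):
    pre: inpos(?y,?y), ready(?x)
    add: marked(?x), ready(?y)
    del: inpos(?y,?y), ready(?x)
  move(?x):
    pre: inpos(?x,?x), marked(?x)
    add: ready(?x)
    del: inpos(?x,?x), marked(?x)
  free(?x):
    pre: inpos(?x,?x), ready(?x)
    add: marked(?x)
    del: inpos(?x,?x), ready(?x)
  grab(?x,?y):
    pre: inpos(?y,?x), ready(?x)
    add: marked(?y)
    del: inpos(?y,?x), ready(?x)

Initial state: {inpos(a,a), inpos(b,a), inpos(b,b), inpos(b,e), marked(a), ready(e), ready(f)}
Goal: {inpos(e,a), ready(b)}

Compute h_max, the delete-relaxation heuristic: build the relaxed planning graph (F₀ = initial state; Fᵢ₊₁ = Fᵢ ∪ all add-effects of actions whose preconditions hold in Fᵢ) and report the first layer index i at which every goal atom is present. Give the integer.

2

F0 = init (7 atoms)
F1 = F0 ∪ {inpos(a,e), inpos(a,f), inpos(b,f), inpos(c,e), inpos(c,f), inpos(e,e), inpos(e,f), inpos(f,e), inpos(f,f), marked(b), marked(e), marked(f), ready(a), ready(b)}  (21 atoms)
F2 = F1 ∪ {inpos(a,b), inpos(c,a), inpos(c,b), inpos(e,a), inpos(e,b), inpos(f,a), inpos(f,b), marked(c)}  (29 atoms)
goal ⊆ F2  ⇒  h_max = 2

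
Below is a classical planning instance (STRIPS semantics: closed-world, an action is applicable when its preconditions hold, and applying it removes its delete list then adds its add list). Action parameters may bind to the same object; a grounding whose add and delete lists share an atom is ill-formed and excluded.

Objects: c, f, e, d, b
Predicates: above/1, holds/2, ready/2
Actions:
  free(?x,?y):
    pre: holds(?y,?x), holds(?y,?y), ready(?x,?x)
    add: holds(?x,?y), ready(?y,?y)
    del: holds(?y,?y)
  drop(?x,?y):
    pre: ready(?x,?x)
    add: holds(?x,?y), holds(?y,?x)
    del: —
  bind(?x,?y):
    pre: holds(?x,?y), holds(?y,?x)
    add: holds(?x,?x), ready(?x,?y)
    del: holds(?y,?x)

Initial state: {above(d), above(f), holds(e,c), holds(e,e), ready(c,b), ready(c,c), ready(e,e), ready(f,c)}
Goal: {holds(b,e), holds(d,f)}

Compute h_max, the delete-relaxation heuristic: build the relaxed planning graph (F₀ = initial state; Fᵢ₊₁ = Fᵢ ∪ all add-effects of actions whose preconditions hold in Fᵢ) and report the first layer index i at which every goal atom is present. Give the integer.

F0 = init (8 atoms)
F1 = F0 ∪ {holds(b,c), holds(b,e), holds(c,b), holds(c,c), holds(c,d), holds(c,e), holds(c,f), holds(d,c), holds(d,e), holds(e,b), holds(e,d), holds(e,f), holds(f,c), holds(f,e)}  (22 atoms)
F2 = F1 ∪ {holds(b,b), holds(d,d), holds(f,f), ready(b,c), ready(b,e), ready(c,d), ready(c,e), ready(c,f), ready(d,c), ready(d,e), ready(e,b), ready(e,c), ready(e,d), ready(e,f), ready(f,e)}  (37 atoms)
F3 = F2 ∪ {ready(b,b), ready(d,d), ready(f,f)}  (40 atoms)
F4 = F3 ∪ {holds(b,d), holds(b,f), holds(d,b), holds(d,f), holds(f,b), holds(f,d)}  (46 atoms)
goal ⊆ F4  ⇒  h_max = 4

4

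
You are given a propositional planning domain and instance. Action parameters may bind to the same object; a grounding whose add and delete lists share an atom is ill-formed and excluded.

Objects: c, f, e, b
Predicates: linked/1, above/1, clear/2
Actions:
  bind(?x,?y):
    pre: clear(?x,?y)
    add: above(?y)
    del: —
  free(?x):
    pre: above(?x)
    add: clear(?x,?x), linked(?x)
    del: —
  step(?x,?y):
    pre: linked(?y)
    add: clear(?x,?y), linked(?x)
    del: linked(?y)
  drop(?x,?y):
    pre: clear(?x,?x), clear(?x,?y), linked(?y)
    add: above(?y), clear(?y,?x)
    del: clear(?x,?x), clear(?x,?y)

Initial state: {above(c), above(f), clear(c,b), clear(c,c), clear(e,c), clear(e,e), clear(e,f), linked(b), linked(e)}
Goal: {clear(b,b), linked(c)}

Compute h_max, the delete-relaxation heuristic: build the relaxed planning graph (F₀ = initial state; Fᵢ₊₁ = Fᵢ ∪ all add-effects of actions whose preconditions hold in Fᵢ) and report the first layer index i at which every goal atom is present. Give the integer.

2

F0 = init (9 atoms)
F1 = F0 ∪ {above(b), above(e), clear(b,c), clear(b,e), clear(c,e), clear(e,b), clear(f,b), clear(f,e), clear(f,f), linked(c), linked(f)}  (20 atoms)
F2 = F1 ∪ {clear(b,b), clear(b,f), clear(c,f), clear(f,c)}  (24 atoms)
goal ⊆ F2  ⇒  h_max = 2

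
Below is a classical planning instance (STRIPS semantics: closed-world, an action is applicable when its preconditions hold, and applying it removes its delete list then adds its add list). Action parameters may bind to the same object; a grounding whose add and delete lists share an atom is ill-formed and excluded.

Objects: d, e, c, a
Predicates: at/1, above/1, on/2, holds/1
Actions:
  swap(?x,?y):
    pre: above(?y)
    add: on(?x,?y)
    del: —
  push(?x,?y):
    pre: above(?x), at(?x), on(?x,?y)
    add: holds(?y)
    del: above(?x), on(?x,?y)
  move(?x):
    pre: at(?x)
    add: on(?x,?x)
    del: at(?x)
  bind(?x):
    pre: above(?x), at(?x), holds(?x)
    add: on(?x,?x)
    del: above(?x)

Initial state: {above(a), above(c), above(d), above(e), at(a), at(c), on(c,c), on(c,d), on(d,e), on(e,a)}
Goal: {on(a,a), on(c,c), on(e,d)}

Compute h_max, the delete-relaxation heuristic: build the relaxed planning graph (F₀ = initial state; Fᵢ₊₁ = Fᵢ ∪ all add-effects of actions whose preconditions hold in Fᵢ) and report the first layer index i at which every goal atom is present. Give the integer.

1

F0 = init (10 atoms)
F1 = F0 ∪ {holds(c), holds(d), on(a,a), on(a,c), on(a,d), on(a,e), on(c,a), on(c,e), on(d,a), on(d,c), on(d,d), on(e,c), on(e,d), on(e,e)}  (24 atoms)
goal ⊆ F1  ⇒  h_max = 1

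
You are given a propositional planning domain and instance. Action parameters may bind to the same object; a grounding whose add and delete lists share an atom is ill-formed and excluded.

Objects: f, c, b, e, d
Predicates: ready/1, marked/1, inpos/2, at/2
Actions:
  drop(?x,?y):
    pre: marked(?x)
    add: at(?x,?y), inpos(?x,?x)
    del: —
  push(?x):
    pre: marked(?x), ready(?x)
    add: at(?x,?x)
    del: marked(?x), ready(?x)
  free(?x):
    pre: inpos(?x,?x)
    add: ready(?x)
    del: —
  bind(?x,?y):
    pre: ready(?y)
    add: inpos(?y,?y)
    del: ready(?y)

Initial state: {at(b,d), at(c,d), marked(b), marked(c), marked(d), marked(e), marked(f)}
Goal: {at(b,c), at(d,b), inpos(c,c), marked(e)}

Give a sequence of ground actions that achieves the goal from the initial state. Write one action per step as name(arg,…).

drop(c,f); drop(b,c); drop(d,b)

1. drop(c,f)  →  {at(b,d), at(c,d), at(c,f), inpos(c,c), marked(b), marked(c), marked(d), marked(e), marked(f)}
2. drop(b,c)  →  {at(b,c), at(b,d), at(c,d), at(c,f), inpos(b,b), inpos(c,c), marked(b), marked(c), marked(d), marked(e), marked(f)}
3. drop(d,b)  →  {at(b,c), at(b,d), at(c,d), at(c,f), at(d,b), inpos(b,b), inpos(c,c), inpos(d,d), marked(b), marked(c), marked(d), marked(e), marked(f)}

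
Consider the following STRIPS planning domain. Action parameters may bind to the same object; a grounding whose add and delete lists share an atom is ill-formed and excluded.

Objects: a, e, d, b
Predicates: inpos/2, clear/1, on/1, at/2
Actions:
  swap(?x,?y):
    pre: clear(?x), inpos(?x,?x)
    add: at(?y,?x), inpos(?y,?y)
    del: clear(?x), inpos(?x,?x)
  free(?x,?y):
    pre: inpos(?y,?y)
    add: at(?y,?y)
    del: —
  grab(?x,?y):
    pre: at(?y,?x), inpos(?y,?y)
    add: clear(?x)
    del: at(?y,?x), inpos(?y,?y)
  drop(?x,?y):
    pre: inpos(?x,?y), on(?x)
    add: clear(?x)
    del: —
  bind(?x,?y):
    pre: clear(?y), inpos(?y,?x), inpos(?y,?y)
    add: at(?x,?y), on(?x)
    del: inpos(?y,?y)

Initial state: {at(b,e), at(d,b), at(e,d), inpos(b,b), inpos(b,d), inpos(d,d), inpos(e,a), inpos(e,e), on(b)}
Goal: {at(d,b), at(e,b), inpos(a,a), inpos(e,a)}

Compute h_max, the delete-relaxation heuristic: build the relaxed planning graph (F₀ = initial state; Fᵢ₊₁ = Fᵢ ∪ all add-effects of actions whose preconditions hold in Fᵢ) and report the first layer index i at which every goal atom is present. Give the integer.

F0 = init (9 atoms)
F1 = F0 ∪ {at(b,b), at(d,d), at(e,e), clear(b), clear(d), clear(e)}  (15 atoms)
F2 = F1 ∪ {at(a,b), at(a,d), at(a,e), at(b,d), at(d,e), at(e,b), inpos(a,a), on(a), on(d), on(e)}  (25 atoms)
goal ⊆ F2  ⇒  h_max = 2

2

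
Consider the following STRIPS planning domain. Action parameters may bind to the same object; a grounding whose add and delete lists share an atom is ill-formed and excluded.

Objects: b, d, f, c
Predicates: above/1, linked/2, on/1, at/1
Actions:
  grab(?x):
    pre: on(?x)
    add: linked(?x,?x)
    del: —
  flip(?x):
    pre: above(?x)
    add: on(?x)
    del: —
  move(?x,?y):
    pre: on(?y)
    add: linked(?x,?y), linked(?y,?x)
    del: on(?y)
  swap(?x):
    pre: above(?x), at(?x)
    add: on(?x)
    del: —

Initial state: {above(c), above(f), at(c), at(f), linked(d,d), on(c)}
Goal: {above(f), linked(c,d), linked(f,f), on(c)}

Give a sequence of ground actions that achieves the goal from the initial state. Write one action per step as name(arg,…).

flip(f); grab(f); move(d,c); flip(c)

1. flip(f)  →  {above(c), above(f), at(c), at(f), linked(d,d), on(c), on(f)}
2. grab(f)  →  {above(c), above(f), at(c), at(f), linked(d,d), linked(f,f), on(c), on(f)}
3. move(d,c)  →  {above(c), above(f), at(c), at(f), linked(c,d), linked(d,c), linked(d,d), linked(f,f), on(f)}
4. flip(c)  →  {above(c), above(f), at(c), at(f), linked(c,d), linked(d,c), linked(d,d), linked(f,f), on(c), on(f)}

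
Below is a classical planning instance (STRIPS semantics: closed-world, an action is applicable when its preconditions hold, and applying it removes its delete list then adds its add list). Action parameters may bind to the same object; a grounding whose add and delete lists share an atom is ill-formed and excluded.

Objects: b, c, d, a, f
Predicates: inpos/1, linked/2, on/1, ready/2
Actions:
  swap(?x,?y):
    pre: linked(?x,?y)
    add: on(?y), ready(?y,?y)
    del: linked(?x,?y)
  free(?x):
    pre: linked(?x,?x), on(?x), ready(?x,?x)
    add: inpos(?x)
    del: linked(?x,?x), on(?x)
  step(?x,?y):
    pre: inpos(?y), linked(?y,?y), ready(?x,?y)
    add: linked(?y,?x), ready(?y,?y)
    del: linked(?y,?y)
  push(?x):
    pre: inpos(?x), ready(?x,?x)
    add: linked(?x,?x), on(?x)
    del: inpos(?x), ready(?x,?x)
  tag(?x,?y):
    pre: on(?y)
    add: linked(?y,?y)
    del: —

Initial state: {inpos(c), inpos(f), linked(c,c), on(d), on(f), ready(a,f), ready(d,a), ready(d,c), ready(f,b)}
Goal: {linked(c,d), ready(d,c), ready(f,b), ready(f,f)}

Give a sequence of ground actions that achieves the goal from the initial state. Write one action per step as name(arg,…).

step(d,c); tag(b,f); swap(f,f)

1. step(d,c)  →  {inpos(c), inpos(f), linked(c,d), on(d), on(f), ready(a,f), ready(c,c), ready(d,a), ready(d,c), ready(f,b)}
2. tag(b,f)  →  {inpos(c), inpos(f), linked(c,d), linked(f,f), on(d), on(f), ready(a,f), ready(c,c), ready(d,a), ready(d,c), ready(f,b)}
3. swap(f,f)  →  {inpos(c), inpos(f), linked(c,d), on(d), on(f), ready(a,f), ready(c,c), ready(d,a), ready(d,c), ready(f,b), ready(f,f)}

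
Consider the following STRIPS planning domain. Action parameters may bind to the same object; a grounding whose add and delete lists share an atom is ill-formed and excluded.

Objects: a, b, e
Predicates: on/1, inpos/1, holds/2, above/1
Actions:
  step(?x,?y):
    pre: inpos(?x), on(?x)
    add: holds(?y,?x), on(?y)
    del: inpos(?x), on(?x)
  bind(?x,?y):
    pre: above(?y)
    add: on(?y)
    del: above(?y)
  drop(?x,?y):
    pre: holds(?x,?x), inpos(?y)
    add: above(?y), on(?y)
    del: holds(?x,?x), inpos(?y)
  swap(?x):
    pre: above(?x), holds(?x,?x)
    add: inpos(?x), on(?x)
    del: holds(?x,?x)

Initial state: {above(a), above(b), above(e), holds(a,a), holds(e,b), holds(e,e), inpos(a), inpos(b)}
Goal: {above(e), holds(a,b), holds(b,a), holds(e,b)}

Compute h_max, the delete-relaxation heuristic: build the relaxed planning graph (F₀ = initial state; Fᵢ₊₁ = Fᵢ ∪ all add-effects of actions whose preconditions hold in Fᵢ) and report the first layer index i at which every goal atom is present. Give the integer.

2

F0 = init (8 atoms)
F1 = F0 ∪ {inpos(e), on(a), on(b), on(e)}  (12 atoms)
F2 = F1 ∪ {holds(a,b), holds(a,e), holds(b,a), holds(b,e), holds(e,a)}  (17 atoms)
goal ⊆ F2  ⇒  h_max = 2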